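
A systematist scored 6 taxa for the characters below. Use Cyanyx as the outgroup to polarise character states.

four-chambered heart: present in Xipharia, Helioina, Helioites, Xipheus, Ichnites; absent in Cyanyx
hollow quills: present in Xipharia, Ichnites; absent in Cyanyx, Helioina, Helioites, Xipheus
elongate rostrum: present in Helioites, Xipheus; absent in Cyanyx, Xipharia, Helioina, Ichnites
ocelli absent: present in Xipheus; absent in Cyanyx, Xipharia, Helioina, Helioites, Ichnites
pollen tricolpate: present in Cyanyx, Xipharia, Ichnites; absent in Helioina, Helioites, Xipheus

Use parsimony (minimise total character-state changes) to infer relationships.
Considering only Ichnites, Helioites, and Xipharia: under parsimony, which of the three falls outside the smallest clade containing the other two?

Character polarity is set by the outgroup: the derived state is whichever differs from the outgroup's state, so for pollen tricolpate the derived state is 'absent', and for the remaining characters it is 'present'.
All ingroup taxa share the derived state 'present' for four-chambered heart; it defines the ingroup but does not resolve relationships within it.
hollow quills (derived state 'present') is shared by Ichnites and Xipharia — a synapomorphy uniting that clade.
elongate rostrum (derived state 'present') is shared by Helioites and Xipheus — a synapomorphy uniting that clade.
ocelli absent (derived state 'present') is unique to Xipheus (autapomorphy; uninformative for grouping).
pollen tricolpate (derived state 'absent') is shared by Helioina, Helioites, and Xipheus — a synapomorphy uniting that clade.
Most parsimonious ingroup topology: ((Xipharia,Ichnites),(Helioina,(Helioites,Xipheus))).
Xipharia and Ichnites share a more recent common ancestor with each other than either does with Helioites, so Helioites is the least closely related of the three.

Helioites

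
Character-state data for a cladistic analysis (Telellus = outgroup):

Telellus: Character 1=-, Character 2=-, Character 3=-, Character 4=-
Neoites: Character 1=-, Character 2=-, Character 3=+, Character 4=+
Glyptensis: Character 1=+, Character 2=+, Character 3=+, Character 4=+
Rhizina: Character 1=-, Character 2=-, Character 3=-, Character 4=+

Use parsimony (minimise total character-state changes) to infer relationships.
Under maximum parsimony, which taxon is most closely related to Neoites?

The outgroup has state '-' for every character, so '+' is the derived state throughout.
Character 1: derived state '+' in Glyptensis only — an autapomorphy, so it tells us nothing about relationships among taxa.
Character 2 (derived state '+') is unique to Glyptensis (autapomorphy; uninformative for grouping).
Character 3: derived state '+' in Glyptensis and Neoites only — synapomorphy for {Glyptensis, Neoites}.
All ingroup taxa share the derived state '+' for Character 4; it defines the ingroup but does not resolve relationships within it.
Most parsimonious ingroup topology: ((Neoites,Glyptensis),Rhizina).
Neoites and Glyptensis form a cherry on this tree, so they are sister taxa.

Glyptensis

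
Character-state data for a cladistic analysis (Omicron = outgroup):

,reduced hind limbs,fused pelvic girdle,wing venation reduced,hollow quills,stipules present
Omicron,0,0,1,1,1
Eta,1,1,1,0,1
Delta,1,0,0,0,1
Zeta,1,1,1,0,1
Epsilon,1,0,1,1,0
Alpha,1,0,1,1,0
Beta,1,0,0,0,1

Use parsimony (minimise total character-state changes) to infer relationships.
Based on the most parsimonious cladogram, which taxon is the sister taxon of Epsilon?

Alpha

Character polarity is set by the outgroup: the derived state is whichever differs from the outgroup's state, so for wing venation reduced, hollow quills, stipules present the derived state is '0', and for the remaining characters it is '1'.
All ingroup taxa share the derived state '1' for reduced hind limbs; it defines the ingroup but does not resolve relationships within it.
fused pelvic girdle: derived state '1' in Eta and Zeta only — synapomorphy for {Eta, Zeta}.
wing venation reduced: derived state '0' in Beta and Delta only — synapomorphy for {Beta, Delta}.
Only Beta, Delta, Eta, and Zeta show the derived state '0' for hollow quills, supporting them as a clade.
Only Alpha and Epsilon show the derived state '0' for stipules present, supporting them as a clade.
Most parsimonious ingroup topology: (((Eta,Zeta),(Delta,Beta)),(Epsilon,Alpha)).
Epsilon and Alpha form a cherry on this tree, so they are sister taxa.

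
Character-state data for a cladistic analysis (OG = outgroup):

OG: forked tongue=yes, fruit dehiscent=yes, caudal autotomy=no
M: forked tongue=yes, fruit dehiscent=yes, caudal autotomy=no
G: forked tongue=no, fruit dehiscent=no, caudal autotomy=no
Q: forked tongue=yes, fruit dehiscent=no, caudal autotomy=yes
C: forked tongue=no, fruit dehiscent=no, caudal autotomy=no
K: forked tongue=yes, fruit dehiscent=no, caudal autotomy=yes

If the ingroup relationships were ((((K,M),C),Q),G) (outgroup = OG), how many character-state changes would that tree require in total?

Map each character onto ((((K,M),C),Q),G) (rooted by OG) and count the minimum state changes it requires (Fitch parsimony):
forked tongue: 2; fruit dehiscent: 2; caudal autotomy: 2.
Total tree length = 6.

6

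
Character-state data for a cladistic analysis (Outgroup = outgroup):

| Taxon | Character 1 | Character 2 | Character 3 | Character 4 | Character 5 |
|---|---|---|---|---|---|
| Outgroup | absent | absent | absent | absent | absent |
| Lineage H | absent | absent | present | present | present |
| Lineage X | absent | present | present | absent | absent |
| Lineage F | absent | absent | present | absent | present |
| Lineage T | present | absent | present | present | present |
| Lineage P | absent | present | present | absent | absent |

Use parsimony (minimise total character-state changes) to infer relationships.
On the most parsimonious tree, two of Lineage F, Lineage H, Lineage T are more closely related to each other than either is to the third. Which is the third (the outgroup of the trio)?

Lineage F

The outgroup has state 'absent' for every character, so 'present' is the derived state throughout.
Character 1 (derived state 'present') is unique to Lineage T (autapomorphy; uninformative for grouping).
Character 2 (derived state 'present') is shared by Lineage P and Lineage X — a synapomorphy uniting that clade.
Character 3 (derived state 'present') is shared by all ingroup taxa — unites the whole ingroup.
Only Lineage H and Lineage T show the derived state 'present' for Character 4, supporting them as a clade.
Character 5 (derived state 'present') is shared by Lineage F, Lineage H, and Lineage T — a synapomorphy uniting that clade.
Most parsimonious ingroup topology: (((Lineage H,Lineage T),Lineage F),(Lineage X,Lineage P)).
Lineage T and Lineage H share a more recent common ancestor with each other than either does with Lineage F, so Lineage F is the least closely related of the three.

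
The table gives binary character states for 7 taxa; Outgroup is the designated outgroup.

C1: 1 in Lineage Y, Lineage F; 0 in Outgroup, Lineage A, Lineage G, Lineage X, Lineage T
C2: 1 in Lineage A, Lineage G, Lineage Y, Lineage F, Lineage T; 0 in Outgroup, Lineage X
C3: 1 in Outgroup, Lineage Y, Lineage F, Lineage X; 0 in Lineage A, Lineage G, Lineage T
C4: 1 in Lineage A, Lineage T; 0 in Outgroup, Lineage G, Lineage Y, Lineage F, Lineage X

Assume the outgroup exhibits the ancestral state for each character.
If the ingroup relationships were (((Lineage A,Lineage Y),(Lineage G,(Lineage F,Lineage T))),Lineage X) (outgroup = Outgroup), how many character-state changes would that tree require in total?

8

Map each character onto (((Lineage A,Lineage Y),(Lineage G,(Lineage F,Lineage T))),Lineage X) (rooted by Outgroup) and count the minimum state changes it requires (Fitch parsimony):
C1: 2; C2: 1; C3: 3; C4: 2.
Total tree length = 8.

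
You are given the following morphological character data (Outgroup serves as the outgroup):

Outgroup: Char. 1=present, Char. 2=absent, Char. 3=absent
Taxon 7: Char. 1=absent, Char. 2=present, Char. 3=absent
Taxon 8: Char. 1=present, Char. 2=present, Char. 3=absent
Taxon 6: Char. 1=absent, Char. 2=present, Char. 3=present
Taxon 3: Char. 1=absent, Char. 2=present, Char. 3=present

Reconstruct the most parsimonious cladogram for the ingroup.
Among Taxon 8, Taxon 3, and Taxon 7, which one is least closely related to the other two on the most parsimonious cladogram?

Taxon 8

Character polarity is set by the outgroup: the derived state is whichever differs from the outgroup's state, so for Char. 1 the derived state is 'absent', and for the remaining characters it is 'present'.
Char. 1: derived state 'absent' in Taxon 3, Taxon 6, and Taxon 7 only — synapomorphy for {Taxon 3, Taxon 6, Taxon 7}.
Char. 2 (derived state 'present') is shared by all ingroup taxa — unites the whole ingroup.
Char. 3: derived state 'present' in Taxon 3 and Taxon 6 only — synapomorphy for {Taxon 3, Taxon 6}.
Most parsimonious ingroup topology: ((Taxon 7,(Taxon 6,Taxon 3)),Taxon 8).
Taxon 3 and Taxon 7 share a more recent common ancestor with each other than either does with Taxon 8, so Taxon 8 is the least closely related of the three.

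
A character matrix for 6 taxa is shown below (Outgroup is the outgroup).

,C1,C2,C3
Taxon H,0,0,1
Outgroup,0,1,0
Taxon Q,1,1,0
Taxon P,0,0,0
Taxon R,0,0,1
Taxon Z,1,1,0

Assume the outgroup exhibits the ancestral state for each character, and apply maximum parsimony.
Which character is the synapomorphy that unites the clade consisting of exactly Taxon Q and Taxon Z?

Character polarity is set by the outgroup: the derived state is whichever differs from the outgroup's state, so for C2 the derived state is '0', and for the remaining characters it is '1'.
Only Taxon Q and Taxon Z show the derived state '1' for C1, supporting them as a clade.
C2 (derived state '0') is shared by Taxon H, Taxon P, and Taxon R — a synapomorphy uniting that clade.
C3: derived state '1' in Taxon H and Taxon R only — synapomorphy for {Taxon H, Taxon R}.
Most parsimonious ingroup topology: (((Taxon R,Taxon H),Taxon P),(Taxon Q,Taxon Z)).
The clade {Taxon Q, Taxon Z} is supported by C1: its derived state '1' occurs in exactly those taxa and in no other taxon (including the outgroup).

C1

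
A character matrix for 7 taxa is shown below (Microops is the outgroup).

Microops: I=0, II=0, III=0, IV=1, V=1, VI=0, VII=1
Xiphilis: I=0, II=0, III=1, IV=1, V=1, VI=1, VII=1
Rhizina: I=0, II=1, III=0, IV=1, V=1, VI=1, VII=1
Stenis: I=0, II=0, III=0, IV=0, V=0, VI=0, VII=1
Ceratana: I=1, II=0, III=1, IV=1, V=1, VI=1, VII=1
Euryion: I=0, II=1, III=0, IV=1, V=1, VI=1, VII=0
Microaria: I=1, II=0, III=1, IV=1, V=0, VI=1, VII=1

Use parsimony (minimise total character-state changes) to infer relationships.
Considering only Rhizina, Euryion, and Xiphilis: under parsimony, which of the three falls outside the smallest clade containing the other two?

Xiphilis

Character polarity is set by the outgroup: the derived state is whichever differs from the outgroup's state, so for IV, V, VII the derived state is '0', and for the remaining characters it is '1'.
I (derived state '1') is shared by Ceratana and Microaria — a synapomorphy uniting that clade.
Only Euryion and Rhizina show the derived state '1' for II, supporting them as a clade.
III: derived state '1' in Ceratana, Microaria, and Xiphilis only — synapomorphy for {Ceratana, Microaria, Xiphilis}.
IV (derived state '0') is unique to Stenis (autapomorphy; uninformative for grouping).
V groups Microaria and Stenis, which is incompatible with the clades supported by the remaining characters; treating it as convergent (homoplasy) costs fewer steps than any alternative tree.
VI (derived state '1') is shared by Ceratana, Euryion, Microaria, Rhizina, and Xiphilis — a synapomorphy uniting that clade.
VII: derived state '0' in Euryion only — an autapomorphy, so it tells us nothing about relationships among taxa.
Most parsimonious ingroup topology: (((Xiphilis,(Ceratana,Microaria)),(Rhizina,Euryion)),Stenis).
Rhizina and Euryion share a more recent common ancestor with each other than either does with Xiphilis, so Xiphilis is the least closely related of the three.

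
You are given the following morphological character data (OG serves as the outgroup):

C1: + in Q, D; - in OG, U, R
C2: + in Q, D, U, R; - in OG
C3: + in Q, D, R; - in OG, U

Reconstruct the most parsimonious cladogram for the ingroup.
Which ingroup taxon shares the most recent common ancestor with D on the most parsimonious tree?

The outgroup has state '-' for every character, so '+' is the derived state throughout.
C1: derived state '+' in D and Q only — synapomorphy for {D, Q}.
All ingroup taxa share the derived state '+' for C2; it defines the ingroup but does not resolve relationships within it.
C3 (derived state '+') is shared by D, Q, and R — a synapomorphy uniting that clade.
Most parsimonious ingroup topology: (((D,Q),R),U).
D and Q form a cherry on this tree, so they are sister taxa.

Q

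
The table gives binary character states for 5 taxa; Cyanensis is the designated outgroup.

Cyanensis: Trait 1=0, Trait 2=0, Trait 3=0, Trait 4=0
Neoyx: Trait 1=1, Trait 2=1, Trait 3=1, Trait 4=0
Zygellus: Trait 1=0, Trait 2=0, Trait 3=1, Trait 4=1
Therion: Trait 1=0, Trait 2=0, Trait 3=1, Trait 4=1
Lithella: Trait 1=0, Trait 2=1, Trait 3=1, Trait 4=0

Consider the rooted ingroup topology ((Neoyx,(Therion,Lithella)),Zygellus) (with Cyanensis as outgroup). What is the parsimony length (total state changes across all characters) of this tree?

Map each character onto ((Neoyx,(Therion,Lithella)),Zygellus) (rooted by Cyanensis) and count the minimum state changes it requires (Fitch parsimony):
Trait 1: 1; Trait 2: 2; Trait 3: 1; Trait 4: 2.
Total tree length = 6.

6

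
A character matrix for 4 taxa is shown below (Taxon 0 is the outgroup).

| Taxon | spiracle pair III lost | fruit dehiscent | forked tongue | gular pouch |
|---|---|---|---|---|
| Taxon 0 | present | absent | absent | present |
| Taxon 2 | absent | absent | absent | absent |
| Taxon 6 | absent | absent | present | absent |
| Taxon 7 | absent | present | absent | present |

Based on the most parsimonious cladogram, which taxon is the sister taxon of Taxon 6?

Character polarity is set by the outgroup: the derived state is whichever differs from the outgroup's state, so for spiracle pair III lost, gular pouch the derived state is 'absent', and for the remaining characters it is 'present'.
All ingroup taxa share the derived state 'absent' for spiracle pair III lost; it defines the ingroup but does not resolve relationships within it.
fruit dehiscent: derived state 'present' in Taxon 7 only — an autapomorphy, so it tells us nothing about relationships among taxa.
forked tongue (derived state 'present') is unique to Taxon 6 (autapomorphy; uninformative for grouping).
gular pouch (derived state 'absent') is shared by Taxon 2 and Taxon 6 — a synapomorphy uniting that clade.
Most parsimonious ingroup topology: ((Taxon 2,Taxon 6),Taxon 7).
Taxon 6 and Taxon 2 form a cherry on this tree, so they are sister taxa.

Taxon 2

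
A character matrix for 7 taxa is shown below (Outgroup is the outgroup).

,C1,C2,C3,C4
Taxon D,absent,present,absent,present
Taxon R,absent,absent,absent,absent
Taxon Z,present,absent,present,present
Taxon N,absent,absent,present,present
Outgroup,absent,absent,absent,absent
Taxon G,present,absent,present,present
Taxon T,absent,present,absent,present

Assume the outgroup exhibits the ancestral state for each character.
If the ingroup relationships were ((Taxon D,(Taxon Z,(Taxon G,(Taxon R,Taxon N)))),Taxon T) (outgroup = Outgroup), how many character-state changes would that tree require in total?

Map each character onto ((Taxon D,(Taxon Z,(Taxon G,(Taxon R,Taxon N)))),Taxon T) (rooted by Outgroup) and count the minimum state changes it requires (Fitch parsimony):
C1: 2; C2: 2; C3: 2; C4: 2.
Total tree length = 8.

8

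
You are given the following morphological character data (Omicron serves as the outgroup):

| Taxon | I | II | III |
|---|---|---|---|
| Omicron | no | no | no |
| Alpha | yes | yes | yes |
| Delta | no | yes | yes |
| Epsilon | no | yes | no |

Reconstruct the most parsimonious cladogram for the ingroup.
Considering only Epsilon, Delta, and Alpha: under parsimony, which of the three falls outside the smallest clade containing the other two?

The outgroup has state 'no' for every character, so 'yes' is the derived state throughout.
I: derived state 'yes' in Alpha only — an autapomorphy, so it tells us nothing about relationships among taxa.
All ingroup taxa share the derived state 'yes' for II; it defines the ingroup but does not resolve relationships within it.
III (derived state 'yes') is shared by Alpha and Delta — a synapomorphy uniting that clade.
Most parsimonious ingroup topology: ((Alpha,Delta),Epsilon).
Delta and Alpha share a more recent common ancestor with each other than either does with Epsilon, so Epsilon is the least closely related of the three.

Epsilon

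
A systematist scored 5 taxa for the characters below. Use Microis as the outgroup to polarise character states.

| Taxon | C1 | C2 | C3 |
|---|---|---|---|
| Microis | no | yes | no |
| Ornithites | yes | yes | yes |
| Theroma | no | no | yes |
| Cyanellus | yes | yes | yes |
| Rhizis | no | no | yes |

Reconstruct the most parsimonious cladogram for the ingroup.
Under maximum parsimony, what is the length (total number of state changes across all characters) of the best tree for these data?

3

Character polarity is set by the outgroup: the derived state is whichever differs from the outgroup's state, so for C2 the derived state is 'no', and for the remaining characters it is 'yes'.
C1 (derived state 'yes') is shared by Cyanellus and Ornithites — a synapomorphy uniting that clade.
C2: derived state 'no' in Rhizis and Theroma only — synapomorphy for {Rhizis, Theroma}.
C3 (derived state 'yes') is shared by all ingroup taxa — unites the whole ingroup.
Most parsimonious ingroup topology: ((Ornithites,Cyanellus),(Theroma,Rhizis)).
Changes per character on this tree: C1: 1; C2: 1; C3: 1.
Total = 3.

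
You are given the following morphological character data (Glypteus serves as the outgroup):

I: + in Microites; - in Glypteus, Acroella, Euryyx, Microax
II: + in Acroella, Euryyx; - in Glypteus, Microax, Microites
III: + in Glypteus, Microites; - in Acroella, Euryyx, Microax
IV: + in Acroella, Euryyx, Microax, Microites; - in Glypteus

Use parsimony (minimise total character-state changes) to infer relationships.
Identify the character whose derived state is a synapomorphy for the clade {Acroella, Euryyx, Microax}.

Character polarity is set by the outgroup: the derived state is whichever differs from the outgroup's state, so for III the derived state is '-', and for the remaining characters it is '+'.
I (derived state '+') is unique to Microites (autapomorphy; uninformative for grouping).
Only Acroella and Euryyx show the derived state '+' for II, supporting them as a clade.
III (derived state '-') is shared by Acroella, Euryyx, and Microax — a synapomorphy uniting that clade.
IV (derived state '+') is shared by all ingroup taxa — unites the whole ingroup.
Most parsimonious ingroup topology: (((Euryyx,Acroella),Microax),Microites).
The clade {Acroella, Euryyx, Microax} is supported by III: its derived state '-' occurs in exactly those taxa and in no other taxon (including the outgroup).

III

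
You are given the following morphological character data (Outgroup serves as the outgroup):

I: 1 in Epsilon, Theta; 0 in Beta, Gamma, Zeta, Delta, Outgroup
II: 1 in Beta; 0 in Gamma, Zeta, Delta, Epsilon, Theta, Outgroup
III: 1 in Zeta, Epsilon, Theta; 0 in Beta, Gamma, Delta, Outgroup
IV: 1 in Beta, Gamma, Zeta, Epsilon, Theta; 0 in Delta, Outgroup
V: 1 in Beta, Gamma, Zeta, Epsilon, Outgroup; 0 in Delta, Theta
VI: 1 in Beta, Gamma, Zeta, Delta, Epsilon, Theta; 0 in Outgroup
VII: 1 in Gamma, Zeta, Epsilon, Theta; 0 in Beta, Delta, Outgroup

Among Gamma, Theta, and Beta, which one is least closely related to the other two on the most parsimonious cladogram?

Character polarity is set by the outgroup: the derived state is whichever differs from the outgroup's state, so for V the derived state is '0', and for the remaining characters it is '1'.
I: derived state '1' in Epsilon and Theta only — synapomorphy for {Epsilon, Theta}.
II: derived state '1' in Beta only — an autapomorphy, so it tells us nothing about relationships among taxa.
III: derived state '1' in Epsilon, Theta, and Zeta only — synapomorphy for {Epsilon, Theta, Zeta}.
Only Beta, Epsilon, Gamma, Theta, and Zeta show the derived state '1' for IV, supporting them as a clade.
V groups Delta and Theta, which is incompatible with the clades supported by the remaining characters; treating it as convergent (homoplasy) costs fewer steps than any alternative tree.
All ingroup taxa share the derived state '1' for VI; it defines the ingroup but does not resolve relationships within it.
VII (derived state '1') is shared by Epsilon, Gamma, Theta, and Zeta — a synapomorphy uniting that clade.
Most parsimonious ingroup topology: (((((Theta,Epsilon),Zeta),Gamma),Beta),Delta).
Theta and Gamma share a more recent common ancestor with each other than either does with Beta, so Beta is the least closely related of the three.

Beta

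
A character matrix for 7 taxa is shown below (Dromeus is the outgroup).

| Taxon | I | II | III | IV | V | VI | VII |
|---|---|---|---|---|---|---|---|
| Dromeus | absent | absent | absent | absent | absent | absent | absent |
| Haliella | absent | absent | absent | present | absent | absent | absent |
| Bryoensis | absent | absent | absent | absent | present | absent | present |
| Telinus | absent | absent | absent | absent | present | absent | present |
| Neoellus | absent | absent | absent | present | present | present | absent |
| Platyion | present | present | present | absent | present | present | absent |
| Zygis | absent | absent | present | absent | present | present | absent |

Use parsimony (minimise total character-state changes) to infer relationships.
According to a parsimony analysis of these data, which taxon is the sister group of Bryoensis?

The outgroup has state 'absent' for every character, so 'present' is the derived state throughout.
I: derived state 'present' in Platyion only — an autapomorphy, so it tells us nothing about relationships among taxa.
II: derived state 'present' in Platyion only — an autapomorphy, so it tells us nothing about relationships among taxa.
III (derived state 'present') is shared by Platyion and Zygis — a synapomorphy uniting that clade.
IV (state 'present') occurs in Haliella and Neoellus but conflicts with the nesting implied by the other characters — most parsimoniously interpreted as homoplasy.
Only Bryoensis, Neoellus, Platyion, Telinus, and Zygis show the derived state 'present' for V, supporting them as a clade.
Only Neoellus, Platyion, and Zygis show the derived state 'present' for VI, supporting them as a clade.
VII (derived state 'present') is shared by Bryoensis and Telinus — a synapomorphy uniting that clade.
Most parsimonious ingroup topology: (Haliella,((Bryoensis,Telinus),(Neoellus,(Platyion,Zygis)))).
Bryoensis and Telinus form a cherry on this tree, so they are sister taxa.

Telinus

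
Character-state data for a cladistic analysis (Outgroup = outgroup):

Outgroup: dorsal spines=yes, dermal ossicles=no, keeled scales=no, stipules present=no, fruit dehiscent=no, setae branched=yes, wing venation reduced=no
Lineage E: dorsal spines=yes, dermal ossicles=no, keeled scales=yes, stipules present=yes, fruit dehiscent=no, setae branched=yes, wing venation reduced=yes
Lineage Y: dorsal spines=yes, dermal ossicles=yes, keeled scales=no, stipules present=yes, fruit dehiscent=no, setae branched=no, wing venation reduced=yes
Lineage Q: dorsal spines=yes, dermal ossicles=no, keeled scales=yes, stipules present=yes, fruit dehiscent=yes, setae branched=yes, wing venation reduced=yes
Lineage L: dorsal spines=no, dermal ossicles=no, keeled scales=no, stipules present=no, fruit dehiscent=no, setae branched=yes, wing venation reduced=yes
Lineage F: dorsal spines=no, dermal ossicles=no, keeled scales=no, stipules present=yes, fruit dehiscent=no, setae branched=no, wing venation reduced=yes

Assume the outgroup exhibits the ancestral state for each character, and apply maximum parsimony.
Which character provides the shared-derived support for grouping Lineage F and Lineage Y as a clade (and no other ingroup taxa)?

setae branched

Character polarity is set by the outgroup: the derived state is whichever differs from the outgroup's state, so for dorsal spines, setae branched the derived state is 'no', and for the remaining characters it is 'yes'.
dorsal spines (state 'no') occurs in Lineage F and Lineage L but conflicts with the nesting implied by the other characters — most parsimoniously interpreted as homoplasy.
dermal ossicles (derived state 'yes') is unique to Lineage Y (autapomorphy; uninformative for grouping).
Only Lineage E and Lineage Q show the derived state 'yes' for keeled scales, supporting them as a clade.
stipules present: derived state 'yes' in Lineage E, Lineage F, Lineage Q, and Lineage Y only — synapomorphy for {Lineage E, Lineage F, Lineage Q, Lineage Y}.
fruit dehiscent (derived state 'yes') is unique to Lineage Q (autapomorphy; uninformative for grouping).
setae branched (derived state 'no') is shared by Lineage F and Lineage Y — a synapomorphy uniting that clade.
wing venation reduced (derived state 'yes') is shared by all ingroup taxa — unites the whole ingroup.
Most parsimonious ingroup topology: (((Lineage E,Lineage Q),(Lineage Y,Lineage F)),Lineage L).
The clade {Lineage F, Lineage Y} is supported by setae branched: its derived state 'no' occurs in exactly those taxa and in no other taxon (including the outgroup).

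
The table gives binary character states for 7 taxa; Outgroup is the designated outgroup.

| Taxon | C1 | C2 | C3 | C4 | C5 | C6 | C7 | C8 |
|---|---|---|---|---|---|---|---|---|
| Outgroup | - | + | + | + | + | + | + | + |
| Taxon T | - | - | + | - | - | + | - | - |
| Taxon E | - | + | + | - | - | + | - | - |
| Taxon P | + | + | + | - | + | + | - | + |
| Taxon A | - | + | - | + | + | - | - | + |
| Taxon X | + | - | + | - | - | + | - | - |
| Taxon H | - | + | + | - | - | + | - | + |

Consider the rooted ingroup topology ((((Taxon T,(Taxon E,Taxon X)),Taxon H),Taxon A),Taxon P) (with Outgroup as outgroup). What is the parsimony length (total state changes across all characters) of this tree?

Map each character onto ((((Taxon T,(Taxon E,Taxon X)),Taxon H),Taxon A),Taxon P) (rooted by Outgroup) and count the minimum state changes it requires (Fitch parsimony):
C1: 2; C2: 2; C3: 1; C4: 2; C5: 1; C6: 1; C7: 1; C8: 1.
Total tree length = 11.

11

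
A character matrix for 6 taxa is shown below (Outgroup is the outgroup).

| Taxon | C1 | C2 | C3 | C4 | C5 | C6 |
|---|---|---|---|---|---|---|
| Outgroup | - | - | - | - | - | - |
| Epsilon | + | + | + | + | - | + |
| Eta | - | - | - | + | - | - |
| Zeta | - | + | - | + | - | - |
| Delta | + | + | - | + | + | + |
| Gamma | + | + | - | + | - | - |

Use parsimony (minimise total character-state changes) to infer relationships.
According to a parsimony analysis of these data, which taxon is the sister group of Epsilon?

The outgroup has state '-' for every character, so '+' is the derived state throughout.
C1: derived state '+' in Delta, Epsilon, and Gamma only — synapomorphy for {Delta, Epsilon, Gamma}.
Only Delta, Epsilon, Gamma, and Zeta show the derived state '+' for C2, supporting them as a clade.
C3 (derived state '+') is unique to Epsilon (autapomorphy; uninformative for grouping).
All ingroup taxa share the derived state '+' for C4; it defines the ingroup but does not resolve relationships within it.
C5 (derived state '+') is unique to Delta (autapomorphy; uninformative for grouping).
C6: derived state '+' in Delta and Epsilon only — synapomorphy for {Delta, Epsilon}.
Most parsimonious ingroup topology: ((((Epsilon,Delta),Gamma),Zeta),Eta).
Epsilon and Delta form a cherry on this tree, so they are sister taxa.

Delta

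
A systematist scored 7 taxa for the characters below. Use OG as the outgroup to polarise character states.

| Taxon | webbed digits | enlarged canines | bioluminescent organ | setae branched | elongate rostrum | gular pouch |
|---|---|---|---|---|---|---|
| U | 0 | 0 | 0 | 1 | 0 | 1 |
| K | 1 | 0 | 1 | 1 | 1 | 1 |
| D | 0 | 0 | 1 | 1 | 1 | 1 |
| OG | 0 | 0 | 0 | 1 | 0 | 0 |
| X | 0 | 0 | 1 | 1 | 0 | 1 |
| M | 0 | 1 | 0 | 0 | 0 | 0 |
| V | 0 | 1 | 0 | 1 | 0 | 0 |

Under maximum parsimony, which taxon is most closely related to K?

Character polarity is set by the outgroup: the derived state is whichever differs from the outgroup's state, so for setae branched the derived state is '0', and for the remaining characters it is '1'.
webbed digits (derived state '1') is unique to K (autapomorphy; uninformative for grouping).
enlarged canines (derived state '1') is shared by M and V — a synapomorphy uniting that clade.
Only D, K, and X show the derived state '1' for bioluminescent organ, supporting them as a clade.
setae branched: derived state '0' in M only — an autapomorphy, so it tells us nothing about relationships among taxa.
elongate rostrum (derived state '1') is shared by D and K — a synapomorphy uniting that clade.
gular pouch (derived state '1') is shared by D, K, U, and X — a synapomorphy uniting that clade.
Most parsimonious ingroup topology: ((V,M),(((D,K),X),U)).
K and D form a cherry on this tree, so they are sister taxa.

D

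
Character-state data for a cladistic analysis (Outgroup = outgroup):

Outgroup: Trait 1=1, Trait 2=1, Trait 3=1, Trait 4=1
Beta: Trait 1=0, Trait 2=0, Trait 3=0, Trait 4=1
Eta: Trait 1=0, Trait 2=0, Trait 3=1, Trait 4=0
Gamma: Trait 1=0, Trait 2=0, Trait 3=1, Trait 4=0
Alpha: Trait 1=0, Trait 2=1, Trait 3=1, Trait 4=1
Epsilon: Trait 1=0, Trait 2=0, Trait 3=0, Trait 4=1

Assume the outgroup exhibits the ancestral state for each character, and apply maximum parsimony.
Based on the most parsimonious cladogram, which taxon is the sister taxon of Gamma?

Eta

The outgroup has state '1' for every character, so '0' is the derived state throughout.
Trait 1 (derived state '0') is shared by all ingroup taxa — unites the whole ingroup.
Only Beta, Epsilon, Eta, and Gamma show the derived state '0' for Trait 2, supporting them as a clade.
Trait 3 (derived state '0') is shared by Beta and Epsilon — a synapomorphy uniting that clade.
Only Eta and Gamma show the derived state '0' for Trait 4, supporting them as a clade.
Most parsimonious ingroup topology: (((Beta,Epsilon),(Eta,Gamma)),Alpha).
Gamma and Eta form a cherry on this tree, so they are sister taxa.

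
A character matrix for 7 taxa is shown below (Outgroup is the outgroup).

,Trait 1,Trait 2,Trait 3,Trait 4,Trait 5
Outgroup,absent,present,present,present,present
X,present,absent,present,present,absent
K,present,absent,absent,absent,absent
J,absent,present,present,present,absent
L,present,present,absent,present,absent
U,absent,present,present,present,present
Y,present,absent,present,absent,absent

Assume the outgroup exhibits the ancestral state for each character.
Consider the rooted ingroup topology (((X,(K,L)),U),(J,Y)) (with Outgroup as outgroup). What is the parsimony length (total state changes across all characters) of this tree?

Map each character onto (((X,(K,L)),U),(J,Y)) (rooted by Outgroup) and count the minimum state changes it requires (Fitch parsimony):
Trait 1: 2; Trait 2: 3; Trait 3: 1; Trait 4: 2; Trait 5: 2.
Total tree length = 10.

10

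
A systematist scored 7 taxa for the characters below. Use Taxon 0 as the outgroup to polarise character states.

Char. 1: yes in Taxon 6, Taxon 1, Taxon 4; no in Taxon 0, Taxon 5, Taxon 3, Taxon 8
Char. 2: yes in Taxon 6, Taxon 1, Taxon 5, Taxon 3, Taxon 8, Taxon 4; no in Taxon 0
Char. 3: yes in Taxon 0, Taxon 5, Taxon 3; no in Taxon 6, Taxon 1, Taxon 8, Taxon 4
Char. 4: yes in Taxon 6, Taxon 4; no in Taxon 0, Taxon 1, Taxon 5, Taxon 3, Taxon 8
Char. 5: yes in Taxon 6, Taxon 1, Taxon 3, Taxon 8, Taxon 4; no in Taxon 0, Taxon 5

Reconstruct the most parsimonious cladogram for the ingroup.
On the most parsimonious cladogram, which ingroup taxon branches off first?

Taxon 5

Character polarity is set by the outgroup: the derived state is whichever differs from the outgroup's state, so for Char. 3 the derived state is 'no', and for the remaining characters it is 'yes'.
Char. 1 (derived state 'yes') is shared by Taxon 1, Taxon 4, and Taxon 6 — a synapomorphy uniting that clade.
Char. 2 (derived state 'yes') is shared by all ingroup taxa — unites the whole ingroup.
Char. 3: derived state 'no' in Taxon 1, Taxon 4, Taxon 6, and Taxon 8 only — synapomorphy for {Taxon 1, Taxon 4, Taxon 6, Taxon 8}.
Char. 4: derived state 'yes' in Taxon 4 and Taxon 6 only — synapomorphy for {Taxon 4, Taxon 6}.
Char. 5 (derived state 'yes') is shared by Taxon 1, Taxon 3, Taxon 4, Taxon 6, and Taxon 8 — a synapomorphy uniting that clade.
Most parsimonious ingroup topology: (((((Taxon 6,Taxon 4),Taxon 1),Taxon 8),Taxon 3),Taxon 5).
Taxon 5 is sister to the clade containing all other ingroup taxa, so it is the earliest-diverging (most basal) ingroup lineage.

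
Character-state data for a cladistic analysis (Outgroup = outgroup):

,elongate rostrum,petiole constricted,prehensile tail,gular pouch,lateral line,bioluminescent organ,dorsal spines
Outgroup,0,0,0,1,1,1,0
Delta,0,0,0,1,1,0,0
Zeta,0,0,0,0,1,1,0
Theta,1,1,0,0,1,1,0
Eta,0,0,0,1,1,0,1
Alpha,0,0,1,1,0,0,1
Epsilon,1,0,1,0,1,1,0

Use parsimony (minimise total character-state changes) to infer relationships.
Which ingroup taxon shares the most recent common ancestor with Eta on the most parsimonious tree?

Character polarity is set by the outgroup: the derived state is whichever differs from the outgroup's state, so for gular pouch, lateral line, bioluminescent organ the derived state is '0', and for the remaining characters it is '1'.
elongate rostrum: derived state '1' in Epsilon and Theta only — synapomorphy for {Epsilon, Theta}.
petiole constricted: derived state '1' in Theta only — an autapomorphy, so it tells us nothing about relationships among taxa.
prehensile tail (state '1') occurs in Alpha and Epsilon but conflicts with the nesting implied by the other characters — most parsimoniously interpreted as homoplasy.
gular pouch (derived state '0') is shared by Epsilon, Theta, and Zeta — a synapomorphy uniting that clade.
lateral line (derived state '0') is unique to Alpha (autapomorphy; uninformative for grouping).
bioluminescent organ (derived state '0') is shared by Alpha, Delta, and Eta — a synapomorphy uniting that clade.
Only Alpha and Eta show the derived state '1' for dorsal spines, supporting them as a clade.
Most parsimonious ingroup topology: ((Delta,(Eta,Alpha)),(Zeta,(Theta,Epsilon))).
Eta and Alpha form a cherry on this tree, so they are sister taxa.

Alpha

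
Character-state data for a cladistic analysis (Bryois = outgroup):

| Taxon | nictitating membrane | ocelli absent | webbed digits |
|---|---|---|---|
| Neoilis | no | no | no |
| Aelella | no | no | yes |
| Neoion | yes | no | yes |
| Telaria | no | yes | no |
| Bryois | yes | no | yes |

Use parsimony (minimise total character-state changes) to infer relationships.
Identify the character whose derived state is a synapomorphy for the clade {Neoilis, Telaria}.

Character polarity is set by the outgroup: the derived state is whichever differs from the outgroup's state, so for nictitating membrane, webbed digits the derived state is 'no', and for the remaining characters it is 'yes'.
Only Aelella, Neoilis, and Telaria show the derived state 'no' for nictitating membrane, supporting them as a clade.
ocelli absent: derived state 'yes' in Telaria only — an autapomorphy, so it tells us nothing about relationships among taxa.
webbed digits (derived state 'no') is shared by Neoilis and Telaria — a synapomorphy uniting that clade.
Most parsimonious ingroup topology: (((Neoilis,Telaria),Aelella),Neoion).
The clade {Neoilis, Telaria} is supported by webbed digits: its derived state 'no' occurs in exactly those taxa and in no other taxon (including the outgroup).

webbed digits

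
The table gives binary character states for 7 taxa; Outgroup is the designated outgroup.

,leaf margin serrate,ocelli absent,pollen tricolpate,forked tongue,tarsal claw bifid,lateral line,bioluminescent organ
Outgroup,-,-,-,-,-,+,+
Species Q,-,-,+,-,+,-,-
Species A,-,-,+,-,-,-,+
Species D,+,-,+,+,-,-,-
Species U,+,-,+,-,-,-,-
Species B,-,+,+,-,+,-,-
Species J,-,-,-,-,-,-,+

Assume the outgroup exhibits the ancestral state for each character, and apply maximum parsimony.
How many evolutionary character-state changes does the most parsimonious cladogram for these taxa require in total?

7

Character polarity is set by the outgroup: the derived state is whichever differs from the outgroup's state, so for lateral line, bioluminescent organ the derived state is '-', and for the remaining characters it is '+'.
leaf margin serrate: derived state '+' in Species D and Species U only — synapomorphy for {Species D, Species U}.
ocelli absent (derived state '+') is unique to Species B (autapomorphy; uninformative for grouping).
Only Species A, Species B, Species D, Species Q, and Species U show the derived state '+' for pollen tricolpate, supporting them as a clade.
forked tongue (derived state '+') is unique to Species D (autapomorphy; uninformative for grouping).
tarsal claw bifid (derived state '+') is shared by Species B and Species Q — a synapomorphy uniting that clade.
lateral line (derived state '-') is shared by all ingroup taxa — unites the whole ingroup.
Only Species B, Species D, Species Q, and Species U show the derived state '-' for bioluminescent organ, supporting them as a clade.
Most parsimonious ingroup topology: ((((Species Q,Species B),(Species D,Species U)),Species A),Species J).
Changes per character on this tree: leaf margin serrate: 1; ocelli absent: 1; pollen tricolpate: 1; forked tongue: 1; tarsal claw bifid: 1; lateral line: 1; bioluminescent organ: 1.
Total = 7.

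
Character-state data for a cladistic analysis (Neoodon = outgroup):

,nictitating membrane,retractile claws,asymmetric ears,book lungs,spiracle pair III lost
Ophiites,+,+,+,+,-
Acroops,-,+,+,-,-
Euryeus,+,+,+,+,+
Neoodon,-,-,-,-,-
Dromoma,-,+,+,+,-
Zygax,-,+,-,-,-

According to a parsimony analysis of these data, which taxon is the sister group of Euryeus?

Ophiites

The outgroup has state '-' for every character, so '+' is the derived state throughout.
nictitating membrane (derived state '+') is shared by Euryeus and Ophiites — a synapomorphy uniting that clade.
All ingroup taxa share the derived state '+' for retractile claws; it defines the ingroup but does not resolve relationships within it.
Only Acroops, Dromoma, Euryeus, and Ophiites show the derived state '+' for asymmetric ears, supporting them as a clade.
Only Dromoma, Euryeus, and Ophiites show the derived state '+' for book lungs, supporting them as a clade.
spiracle pair III lost: derived state '+' in Euryeus only — an autapomorphy, so it tells us nothing about relationships among taxa.
Most parsimonious ingroup topology: ((Acroops,(Dromoma,(Euryeus,Ophiites))),Zygax).
Euryeus and Ophiites form a cherry on this tree, so they are sister taxa.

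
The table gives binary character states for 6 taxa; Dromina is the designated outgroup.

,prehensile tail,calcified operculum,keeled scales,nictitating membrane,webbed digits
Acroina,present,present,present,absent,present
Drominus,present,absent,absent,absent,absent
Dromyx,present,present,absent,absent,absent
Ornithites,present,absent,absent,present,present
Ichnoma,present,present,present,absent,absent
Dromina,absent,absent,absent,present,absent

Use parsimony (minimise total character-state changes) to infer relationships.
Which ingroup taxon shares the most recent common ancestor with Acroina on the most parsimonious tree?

Character polarity is set by the outgroup: the derived state is whichever differs from the outgroup's state, so for nictitating membrane the derived state is 'absent', and for the remaining characters it is 'present'.
All ingroup taxa share the derived state 'present' for prehensile tail; it defines the ingroup but does not resolve relationships within it.
calcified operculum (derived state 'present') is shared by Acroina, Dromyx, and Ichnoma — a synapomorphy uniting that clade.
keeled scales (derived state 'present') is shared by Acroina and Ichnoma — a synapomorphy uniting that clade.
nictitating membrane (derived state 'absent') is shared by Acroina, Drominus, Dromyx, and Ichnoma — a synapomorphy uniting that clade.
webbed digits (state 'present') occurs in Acroina and Ornithites but conflicts with the nesting implied by the other characters — most parsimoniously interpreted as homoplasy.
Most parsimonious ingroup topology: ((((Ichnoma,Acroina),Dromyx),Drominus),Ornithites).
Acroina and Ichnoma form a cherry on this tree, so they are sister taxa.

Ichnoma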